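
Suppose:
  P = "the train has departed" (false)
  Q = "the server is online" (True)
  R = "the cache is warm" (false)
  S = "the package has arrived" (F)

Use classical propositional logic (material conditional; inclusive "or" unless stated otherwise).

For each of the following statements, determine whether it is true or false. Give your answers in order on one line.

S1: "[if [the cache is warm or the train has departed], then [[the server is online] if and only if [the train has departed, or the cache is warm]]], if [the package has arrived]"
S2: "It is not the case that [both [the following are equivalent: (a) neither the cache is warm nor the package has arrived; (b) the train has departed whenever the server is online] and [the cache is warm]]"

S1: In symbols: S → ((R ∨ P) → (Q ↔ (P ∨ R)))

R ∨ P = F ∨ F = F
P ∨ R = F ∨ F = F
Q ↔ (P ∨ R) = T ↔ F = F
(R ∨ P) → (Q ↔ (P ∨ R)) = F → F = T
S → ((R ∨ P) → (Q ↔ (P ∨ R))) = F → T = T
So S1 is true.

S2: This is ¬(((R ↓ S) ↔ (Q → P)) ∧ R).

R ↓ S = F ↓ F = T
Q → P = T → F = F
(R ↓ S) ↔ (Q → P) = T ↔ F = F
((R ↓ S) ↔ (Q → P)) ∧ R = F ∧ F = F
¬(((R ↓ S) ↔ (Q → P)) ∧ R) = ¬F = T
So S2 is true.

S1 T / S2 T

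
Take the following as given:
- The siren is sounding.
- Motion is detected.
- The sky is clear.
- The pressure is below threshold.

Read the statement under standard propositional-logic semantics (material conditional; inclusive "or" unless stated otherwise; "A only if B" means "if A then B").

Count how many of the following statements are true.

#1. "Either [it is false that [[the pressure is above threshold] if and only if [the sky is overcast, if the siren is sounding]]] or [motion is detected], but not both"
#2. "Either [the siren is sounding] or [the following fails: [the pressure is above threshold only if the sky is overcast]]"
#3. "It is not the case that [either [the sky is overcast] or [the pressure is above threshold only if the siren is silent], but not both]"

2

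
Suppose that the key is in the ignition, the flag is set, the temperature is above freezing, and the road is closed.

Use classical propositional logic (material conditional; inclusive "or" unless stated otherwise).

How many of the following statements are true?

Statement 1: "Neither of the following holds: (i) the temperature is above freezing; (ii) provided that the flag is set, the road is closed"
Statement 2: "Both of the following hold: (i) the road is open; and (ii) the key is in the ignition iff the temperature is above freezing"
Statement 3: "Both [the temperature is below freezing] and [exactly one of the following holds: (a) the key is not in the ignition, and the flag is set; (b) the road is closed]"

0

Let R = "the temperature is below freezing" (F), Q = "the flag is set" (T), S = "the road is closed" (T), P = "the key is in the ignition" (T).

Statement 1: This is ~R nor (Q -> S).

~R = ~F = T
Q -> S = T -> T = T
~R nor (Q -> S) = T nor T = F
So Statement 1 is false.

Statement 2: In symbols: ~S & (P <-> ~R)

~S = ~T = F
~R = ~F = T
P <-> ~R = T <-> T = T
~S & (P <-> ~R) = F & T = F
So Statement 2 is false.

Statement 3: Parsed as R & ((~P & Q) xor S)

~P = ~T = F
~P & Q = F & T = F
(~P & Q) xor S = F xor T = T
R & ((~P & Q) xor S) = F & T = F
So Statement 3 is false.

Count: 0.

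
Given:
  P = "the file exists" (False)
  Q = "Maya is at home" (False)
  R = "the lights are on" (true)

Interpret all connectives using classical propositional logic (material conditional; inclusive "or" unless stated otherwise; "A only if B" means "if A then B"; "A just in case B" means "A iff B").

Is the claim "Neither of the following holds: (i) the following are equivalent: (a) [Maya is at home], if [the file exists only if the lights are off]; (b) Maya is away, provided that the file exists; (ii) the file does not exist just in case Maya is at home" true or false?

Values: P=F, R=T, Q=F.
Formalization: (((P -> ~R) -> Q) <-> (P -> ~Q)) nor (~P <-> Q)

~R = ~T = F
P -> ~R = F -> F = T
(P -> ~R) -> Q = T -> F = F
~Q = ~F = T
P -> ~Q = F -> T = T
((P -> ~R) -> Q) <-> (P -> ~Q) = F <-> T = F
~P = ~F = T
~P <-> Q = T <-> F = F
(((P -> ~R) -> Q) <-> (P -> ~Q)) nor (~P <-> Q) = F nor F = T

true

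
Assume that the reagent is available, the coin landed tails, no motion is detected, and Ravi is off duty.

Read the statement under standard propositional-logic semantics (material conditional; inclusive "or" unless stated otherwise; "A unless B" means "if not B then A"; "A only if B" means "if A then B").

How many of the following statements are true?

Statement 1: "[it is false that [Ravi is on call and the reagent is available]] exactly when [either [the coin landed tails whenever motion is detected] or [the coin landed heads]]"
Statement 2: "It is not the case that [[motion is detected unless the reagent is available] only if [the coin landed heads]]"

Let Q = "Ravi is on call" (False), K = "the reagent is available" (True), R = "motion is detected" (False), U = "the coin landed heads" (False).

Statement 1: This is not (Q and K) iff ((R -> not U) or U).

Q and K = False and True = False
not (Q and K) = not False = True
not U = not False = True
R -> not U = False -> True = True
(R -> not U) or U = True or False = True
not (Q and K) iff ((R -> not U) or U) = True iff True = True
So Statement 1 is true.

Statement 2: Formalization: not ((R or K) -> U)

R or K = False or True = True
(R or K) -> U = True -> False = False
not ((R or K) -> U) = not False = True
Thus Statement 2 is true.

True statements: 2 (Statement 1, Statement 2).

2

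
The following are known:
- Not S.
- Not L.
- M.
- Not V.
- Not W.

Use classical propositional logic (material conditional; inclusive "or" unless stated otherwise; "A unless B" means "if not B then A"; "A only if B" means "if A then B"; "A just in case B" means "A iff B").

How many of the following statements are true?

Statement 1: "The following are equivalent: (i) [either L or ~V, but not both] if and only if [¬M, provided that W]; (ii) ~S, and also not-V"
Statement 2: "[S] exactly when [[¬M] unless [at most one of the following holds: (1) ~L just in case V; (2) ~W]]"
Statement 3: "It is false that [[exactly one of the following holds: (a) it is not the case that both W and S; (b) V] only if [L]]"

2

Statement 1: Formalization: ((L xor not V) iff (W -> not M)) iff (not S and not V)

not V = not False = True
L xor not V = False xor True = True
not M = not True = False
W -> not M = False -> False = True
(L xor not V) iff (W -> not M) = True iff True = True
not S = not False = True
not V = not False = True
not S and not V = True and True = True
((L xor not V) iff (W -> not M)) iff (not S and not V) = True iff True = True
Hence Statement 1 is true.

Statement 2: In symbols: S iff (not M or ((not L iff V) nand not W))

not M = not True = False
not L = not False = True
not L iff V = True iff False = False
not W = not False = True
(not L iff V) nand not W = False nand True = True
not M or ((not L iff V) nand not W) = False or True = True
S iff (not M or ((not L iff V) nand not W)) = False iff True = False
Thus Statement 2 is false.

Statement 3: This is not (((W nand S) xor V) -> L).

W nand S = False nand False = True
(W nand S) xor V = True xor False = True
((W nand S) xor V) -> L = True -> False = False
not (((W nand S) xor V) -> L) = not False = True
So Statement 3 is true.

True statements: 2.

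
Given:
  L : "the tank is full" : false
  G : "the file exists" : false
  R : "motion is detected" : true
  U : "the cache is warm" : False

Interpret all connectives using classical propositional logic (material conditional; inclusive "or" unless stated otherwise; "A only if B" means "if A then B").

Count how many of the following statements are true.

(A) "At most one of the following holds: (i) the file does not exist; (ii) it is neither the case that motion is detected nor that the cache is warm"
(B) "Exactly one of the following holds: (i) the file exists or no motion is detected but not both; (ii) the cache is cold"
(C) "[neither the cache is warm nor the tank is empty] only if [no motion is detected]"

3

(A): Parsed as ~G nand (R nor U)

~G = ~F = T
R nor U = T nor F = F
~G nand (R nor U) = T nand F = T
Thus (A) is true.

(B): In symbols: (G xor ~R) xor ~U

~R = ~T = F
G xor ~R = F xor F = F
~U = ~F = T
(G xor ~R) xor ~U = F xor T = T
Hence (B) is true.

(C): This is (U nor ~L) -> ~R.

~L = ~F = T
U nor ~L = F nor T = F
~R = ~T = F
(U nor ~L) -> ~R = F -> F = T
Hence (C) is true.

Count: 3.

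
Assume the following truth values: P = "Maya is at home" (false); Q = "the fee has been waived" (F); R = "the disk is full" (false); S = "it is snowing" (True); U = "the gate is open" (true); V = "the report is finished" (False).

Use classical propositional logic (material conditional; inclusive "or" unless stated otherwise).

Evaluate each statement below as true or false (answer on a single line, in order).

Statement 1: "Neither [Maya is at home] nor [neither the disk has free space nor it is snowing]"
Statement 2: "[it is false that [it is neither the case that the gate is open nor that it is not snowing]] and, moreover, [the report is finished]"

Statement 1: Parsed as P nor (~R nor S)

~R = ~F = T
~R nor S = T nor T = F
P nor (~R nor S) = F nor F = T
Thus Statement 1 is true.

Statement 2: Parsed as ~(U nor ~S) & V

~S = ~T = F
U nor ~S = T nor F = F
~(U nor ~S) = ~F = T
~(U nor ~S) & V = T & F = F
Hence Statement 2 is false.

Statement 1 true, Statement 2 false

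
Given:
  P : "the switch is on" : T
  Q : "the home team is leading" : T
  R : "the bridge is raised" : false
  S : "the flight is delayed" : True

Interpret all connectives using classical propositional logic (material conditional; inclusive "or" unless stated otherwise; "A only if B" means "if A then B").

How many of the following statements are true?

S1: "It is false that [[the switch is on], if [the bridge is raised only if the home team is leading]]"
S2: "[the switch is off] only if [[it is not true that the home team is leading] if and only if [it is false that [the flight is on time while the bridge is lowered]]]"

S1: Parsed as ~((R -> Q) -> P)

R -> Q = F -> T = T
(R -> Q) -> P = T -> T = T
~((R -> Q) -> P) = ~T = F
So S1 is false.

S2: Formalization: ~P -> (~Q <-> ~(~S & ~R))

~P = ~T = F
~Q = ~T = F
~S = ~T = F
~R = ~F = T
~S & ~R = F & T = F
~(~S & ~R) = ~F = T
~Q <-> ~(~S & ~R) = F <-> T = F
~P -> (~Q <-> ~(~S & ~R)) = F -> F = T
Hence S2 is true.

1 of the 2 statements is true (S2).

1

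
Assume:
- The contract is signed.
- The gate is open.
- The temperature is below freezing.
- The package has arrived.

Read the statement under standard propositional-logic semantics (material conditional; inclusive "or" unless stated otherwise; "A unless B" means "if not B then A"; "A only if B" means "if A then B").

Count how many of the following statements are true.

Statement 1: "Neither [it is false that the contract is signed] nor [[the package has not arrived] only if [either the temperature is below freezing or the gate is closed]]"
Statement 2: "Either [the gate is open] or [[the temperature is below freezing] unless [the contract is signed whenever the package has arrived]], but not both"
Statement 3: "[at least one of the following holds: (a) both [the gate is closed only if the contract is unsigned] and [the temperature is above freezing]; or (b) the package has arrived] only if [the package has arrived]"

1

Let N = "the contract is signed" (T), W = "the package has arrived" (T), U = "the temperature is below freezing" (T), H = "the gate is open" (T).

Statement 1: Formalization: ~N nor (~W -> (U | ~H))

~N = ~T = F
~W = ~T = F
~H = ~T = F
U | ~H = T | F = T
~W -> (U | ~H) = F -> T = T
~N nor (~W -> (U | ~H)) = F nor T = F
Thus Statement 1 is false.

Statement 2: In symbols: H xor (U | (W -> N))

W -> N = T -> T = T
U | (W -> N) = T | T = T
H xor (U | (W -> N)) = T xor T = F
Thus Statement 2 is false.

Statement 3: Formalization: (((~H -> ~N) & ~U) | W) -> W

~H = ~T = F
~N = ~T = F
~H -> ~N = F -> F = T
~U = ~T = F
(~H -> ~N) & ~U = T & F = F
((~H -> ~N) & ~U) | W = F | T = T
(((~H -> ~N) & ~U) | W) -> W = T -> T = T
Hence Statement 3 is true.

Count: 1.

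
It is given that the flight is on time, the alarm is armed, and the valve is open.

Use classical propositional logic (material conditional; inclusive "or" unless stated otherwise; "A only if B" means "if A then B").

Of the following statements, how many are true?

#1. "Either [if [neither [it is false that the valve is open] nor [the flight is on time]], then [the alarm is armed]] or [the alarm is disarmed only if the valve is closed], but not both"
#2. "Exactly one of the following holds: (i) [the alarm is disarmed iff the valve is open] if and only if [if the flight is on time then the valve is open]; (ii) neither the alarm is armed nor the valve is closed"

Let M = "the valve is open" (True), V = "the flight is delayed" (False), L = "the alarm is armed" (True).

#1: This is ((not M nor not V) -> L) xor (not L -> not M).

not M = not True = False
not V = not False = True
not M nor not V = False nor True = False
(not M nor not V) -> L = False -> True = True
not L = not True = False
not M = not True = False
not L -> not M = False -> False = True
((not M nor not V) -> L) xor (not L -> not M) = True xor True = False
So #1 is false.

#2: In symbols: ((not L iff M) iff (not V -> M)) xor (L nor not M)

not L = not True = False
not L iff M = False iff True = False
not V = not False = True
not V -> M = True -> True = True
(not L iff M) iff (not V -> M) = False iff True = False
not M = not True = False
L nor not M = True nor False = False
((not L iff M) iff (not V -> M)) xor (L nor not M) = False xor False = False
Thus #2 is false.

0 of the 2 statements are true (none).

0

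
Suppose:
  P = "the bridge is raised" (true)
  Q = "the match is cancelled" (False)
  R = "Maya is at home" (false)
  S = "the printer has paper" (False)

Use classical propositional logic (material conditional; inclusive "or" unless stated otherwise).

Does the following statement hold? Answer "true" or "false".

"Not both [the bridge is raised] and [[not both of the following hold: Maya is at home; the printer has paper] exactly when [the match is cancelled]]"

True

This is P ↑ ((R ↑ S) ↔ Q).

R ↑ S = F ↑ F = T
(R ↑ S) ↔ Q = T ↔ F = F
P ↑ ((R ↑ S) ↔ Q) = T ↑ F = T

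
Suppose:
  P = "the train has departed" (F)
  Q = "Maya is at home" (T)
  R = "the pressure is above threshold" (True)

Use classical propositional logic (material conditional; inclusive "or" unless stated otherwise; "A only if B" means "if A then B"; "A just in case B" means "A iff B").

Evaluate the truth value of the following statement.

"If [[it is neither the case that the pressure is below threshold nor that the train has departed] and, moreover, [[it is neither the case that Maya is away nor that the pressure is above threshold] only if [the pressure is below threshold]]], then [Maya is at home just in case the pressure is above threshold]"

True

Formalization: ((not R nor P) and ((not Q nor R) -> not R)) -> (Q iff R)

not R = not True = False
not R nor P = False nor False = True
not Q = not True = False
not Q nor R = False nor True = False
not R = not True = False
(not Q nor R) -> not R = False -> False = True
(not R nor P) and ((not Q nor R) -> not R) = True and True = True
Q iff R = True iff True = True
((not R nor P) and ((not Q nor R) -> not R)) -> (Q iff R) = True -> True = True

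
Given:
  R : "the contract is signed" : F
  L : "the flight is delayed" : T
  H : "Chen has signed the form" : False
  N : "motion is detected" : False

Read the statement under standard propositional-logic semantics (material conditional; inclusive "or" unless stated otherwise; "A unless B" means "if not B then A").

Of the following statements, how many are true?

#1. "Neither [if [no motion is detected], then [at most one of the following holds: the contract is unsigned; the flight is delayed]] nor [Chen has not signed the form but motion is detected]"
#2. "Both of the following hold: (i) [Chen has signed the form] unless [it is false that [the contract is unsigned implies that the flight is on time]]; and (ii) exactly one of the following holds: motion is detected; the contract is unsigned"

2

#1: This is (~N -> (~R nand L)) nor (~H & N).

~N = ~F = T
~R = ~F = T
~R nand L = T nand T = F
~N -> (~R nand L) = T -> F = F
~H = ~F = T
~H & N = T & F = F
(~N -> (~R nand L)) nor (~H & N) = F nor F = T
So #1 is true.

#2: Parsed as (H | ~(~R -> ~L)) & (N xor ~R)

~R = ~F = T
~L = ~T = F
~R -> ~L = T -> F = F
~(~R -> ~L) = ~F = T
H | ~(~R -> ~L) = F | T = T
~R = ~F = T
N xor ~R = F xor T = T
(H | ~(~R -> ~L)) & (N xor ~R) = T & T = T
Hence #2 is true.

Count: 2.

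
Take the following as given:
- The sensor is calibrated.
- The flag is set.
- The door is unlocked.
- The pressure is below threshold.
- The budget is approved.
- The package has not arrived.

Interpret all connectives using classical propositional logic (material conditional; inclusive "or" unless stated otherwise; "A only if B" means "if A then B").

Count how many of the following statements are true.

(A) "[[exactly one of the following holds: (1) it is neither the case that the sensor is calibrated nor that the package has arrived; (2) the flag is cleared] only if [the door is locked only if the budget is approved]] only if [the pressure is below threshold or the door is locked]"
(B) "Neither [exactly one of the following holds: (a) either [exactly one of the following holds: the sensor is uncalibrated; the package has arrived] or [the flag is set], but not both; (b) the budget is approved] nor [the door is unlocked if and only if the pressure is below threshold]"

Let M = "the sensor is calibrated" (True), V = "the package has arrived" (False), N = "the flag is set" (True), U = "the door is locked" (False), H = "the budget is approved" (True), W = "the pressure is above threshold" (False).

(A): In symbols: (((M nor V) xor not N) -> (U -> H)) -> (not W or U)

M nor V = True nor False = False
not N = not True = False
(M nor V) xor not N = False xor False = False
U -> H = False -> True = True
((M nor V) xor not N) -> (U -> H) = False -> True = True
not W = not False = True
not W or U = True or False = True
(((M nor V) xor not N) -> (U -> H)) -> (not W or U) = True -> True = True
Thus (A) is true.

(B): In symbols: (((not M xor V) xor N) xor H) nor (not U iff not W)

not M = not True = False
not M xor V = False xor False = False
(not M xor V) xor N = False xor True = True
((not M xor V) xor N) xor H = True xor True = False
not U = not False = True
not W = not False = True
not U iff not W = True iff True = True
(((not M xor V) xor N) xor H) nor (not U iff not W) = False nor True = False
Thus (B) is false.

1 of the 2 statements is true ((A)).

1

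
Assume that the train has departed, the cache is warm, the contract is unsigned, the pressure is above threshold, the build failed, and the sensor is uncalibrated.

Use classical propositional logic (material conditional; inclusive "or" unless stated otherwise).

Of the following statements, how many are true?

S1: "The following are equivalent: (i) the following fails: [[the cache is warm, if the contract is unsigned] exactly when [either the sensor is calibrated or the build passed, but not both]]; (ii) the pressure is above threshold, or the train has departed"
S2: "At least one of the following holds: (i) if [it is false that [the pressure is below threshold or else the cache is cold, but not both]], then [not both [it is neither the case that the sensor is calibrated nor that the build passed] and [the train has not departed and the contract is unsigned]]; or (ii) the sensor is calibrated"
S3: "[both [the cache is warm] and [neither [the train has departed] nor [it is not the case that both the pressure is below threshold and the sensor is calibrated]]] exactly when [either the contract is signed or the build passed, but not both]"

Let R = "the contract is signed" (F), Q = "the cache is warm" (T), V = "the sensor is calibrated" (F), U = "the build passed" (F), S = "the pressure is above threshold" (T), P = "the train has departed" (T).

S1: Formalization: ~((~R -> Q) <-> (V xor U)) <-> (S | P)

~R = ~F = T
~R -> Q = T -> T = T
V xor U = F xor F = F
(~R -> Q) <-> (V xor U) = T <-> F = F
~((~R -> Q) <-> (V xor U)) = ~F = T
S | P = T | T = T
~((~R -> Q) <-> (V xor U)) <-> (S | P) = T <-> T = T
So S1 is true.

S2: Parsed as (~(~S xor ~Q) -> ((V nor U) nand (~P & ~R))) | V

~S = ~T = F
~Q = ~T = F
~S xor ~Q = F xor F = F
~(~S xor ~Q) = ~F = T
V nor U = F nor F = T
~P = ~T = F
~R = ~F = T
~P & ~R = F & T = F
(V nor U) nand (~P & ~R) = T nand F = T
~(~S xor ~Q) -> ((V nor U) nand (~P & ~R)) = T -> T = T
(~(~S xor ~Q) -> ((V nor U) nand (~P & ~R))) | V = T | F = T
So S2 is true.

S3: Parsed as (Q & (P nor (~S nand V))) <-> (R xor U)

~S = ~T = F
~S nand V = F nand F = T
P nor (~S nand V) = T nor T = F
Q & (P nor (~S nand V)) = T & F = F
R xor U = F xor F = F
(Q & (P nor (~S nand V))) <-> (R xor U) = F <-> F = T
Hence S3 is true.

True statements: 3.

3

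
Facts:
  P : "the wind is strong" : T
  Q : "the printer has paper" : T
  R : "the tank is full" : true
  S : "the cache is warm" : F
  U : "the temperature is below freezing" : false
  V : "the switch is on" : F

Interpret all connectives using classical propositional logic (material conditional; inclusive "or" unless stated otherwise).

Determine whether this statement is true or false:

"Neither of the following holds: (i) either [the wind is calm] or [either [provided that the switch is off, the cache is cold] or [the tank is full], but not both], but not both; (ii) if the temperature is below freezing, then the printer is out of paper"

Formalization: (~P xor ((~V -> ~S) xor R)) nor (U -> ~Q)

~P = ~T = F
~V = ~F = T
~S = ~F = T
~V -> ~S = T -> T = T
(~V -> ~S) xor R = T xor T = F
~P xor ((~V -> ~S) xor R) = F xor F = F
~Q = ~T = F
U -> ~Q = F -> F = T
(~P xor ((~V -> ~S) xor R)) nor (U -> ~Q) = F nor T = F

False.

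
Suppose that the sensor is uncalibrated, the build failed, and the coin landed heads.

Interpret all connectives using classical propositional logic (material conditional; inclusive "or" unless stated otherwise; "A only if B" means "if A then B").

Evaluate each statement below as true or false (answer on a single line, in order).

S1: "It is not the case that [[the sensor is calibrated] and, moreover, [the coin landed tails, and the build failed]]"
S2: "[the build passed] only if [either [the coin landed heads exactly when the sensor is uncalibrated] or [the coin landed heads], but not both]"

S1 True / S2 True

Let K = "the sensor is calibrated" (False), H = "the coin landed heads" (True), N = "the build passed" (False).

S1: Parsed as not (K and (not H and not N))

not H = not True = False
not N = not False = True
not H and not N = False and True = False
K and (not H and not N) = False and False = False
not (K and (not H and not N)) = not False = True
So S1 is true.

S2: Formalization: N -> ((H iff not K) xor H)

not K = not False = True
H iff not K = True iff True = True
(H iff not K) xor H = True xor True = False
N -> ((H iff not K) xor H) = False -> False = True
Thus S2 is true.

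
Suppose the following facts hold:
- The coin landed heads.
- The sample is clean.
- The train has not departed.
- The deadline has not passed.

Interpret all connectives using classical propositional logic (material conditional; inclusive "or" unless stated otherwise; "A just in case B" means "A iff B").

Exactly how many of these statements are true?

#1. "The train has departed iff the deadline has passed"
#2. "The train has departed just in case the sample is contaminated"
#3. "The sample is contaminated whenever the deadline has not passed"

2

Let Q = "the train has departed" (F), H = "the deadline has passed" (F), U = "the sample is contaminated" (F).

#1: Parsed as Q ↔ H

Q ↔ H = F ↔ F = T
So #1 is true.

#2: Parsed as Q ↔ U

Q ↔ U = F ↔ F = T
Thus #2 is true.

#3: This is ¬H → U.

¬H = ¬F = T
¬H → U = T → F = F
Hence #3 is false.

2 of the 3 statements are true.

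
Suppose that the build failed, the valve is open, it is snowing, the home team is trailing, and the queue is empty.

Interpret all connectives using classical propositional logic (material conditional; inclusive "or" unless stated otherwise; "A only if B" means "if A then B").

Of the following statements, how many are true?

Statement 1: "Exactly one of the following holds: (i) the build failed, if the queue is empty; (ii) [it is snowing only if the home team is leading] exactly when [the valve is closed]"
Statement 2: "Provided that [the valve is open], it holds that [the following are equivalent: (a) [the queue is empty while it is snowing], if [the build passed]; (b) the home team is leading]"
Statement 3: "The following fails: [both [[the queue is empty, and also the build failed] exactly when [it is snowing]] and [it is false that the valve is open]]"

Let M = "the queue is empty" (T), Q = "the build passed" (F), D = "it is snowing" (T), R = "the home team is leading" (F), S = "the valve is open" (T).

Statement 1: Parsed as (M -> ~Q) xor ((D -> R) <-> ~S)

~Q = ~F = T
M -> ~Q = T -> T = T
D -> R = T -> F = F
~S = ~T = F
(D -> R) <-> ~S = F <-> F = T
(M -> ~Q) xor ((D -> R) <-> ~S) = T xor T = F
Thus Statement 1 is false.

Statement 2: Formalization: S -> ((Q -> (M & D)) <-> R)

M & D = T & T = T
Q -> (M & D) = F -> T = T
(Q -> (M & D)) <-> R = T <-> F = F
S -> ((Q -> (M & D)) <-> R) = T -> F = F
Hence Statement 2 is false.

Statement 3: Parsed as ~(((M & ~Q) <-> D) & ~S)

~Q = ~F = T
M & ~Q = T & T = T
(M & ~Q) <-> D = T <-> T = T
~S = ~T = F
((M & ~Q) <-> D) & ~S = T & F = F
~(((M & ~Q) <-> D) & ~S) = ~F = T
Hence Statement 3 is true.

Count: 1.

1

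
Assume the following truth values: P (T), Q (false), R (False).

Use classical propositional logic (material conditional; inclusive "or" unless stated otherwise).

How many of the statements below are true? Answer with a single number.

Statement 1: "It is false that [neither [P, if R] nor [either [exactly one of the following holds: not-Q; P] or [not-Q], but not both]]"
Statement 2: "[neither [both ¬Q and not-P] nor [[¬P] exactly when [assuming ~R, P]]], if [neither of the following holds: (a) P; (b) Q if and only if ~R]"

Statement 1: Parsed as ¬((R → P) ↓ ((¬Q ⊕ P) ⊕ ¬Q))

R → P = F → T = T
¬Q = ¬F = T
¬Q ⊕ P = T ⊕ T = F
¬Q = ¬F = T
(¬Q ⊕ P) ⊕ ¬Q = F ⊕ T = T
(R → P) ↓ ((¬Q ⊕ P) ⊕ ¬Q) = T ↓ T = F
¬((R → P) ↓ ((¬Q ⊕ P) ⊕ ¬Q)) = ¬F = T
Thus Statement 1 is true.

Statement 2: This is (P ↓ (Q ↔ ¬R)) → ((¬Q ∧ ¬P) ↓ (¬P ↔ (¬R → P))).

¬R = ¬F = T
Q ↔ ¬R = F ↔ T = F
P ↓ (Q ↔ ¬R) = T ↓ F = F
¬Q = ¬F = T
¬P = ¬T = F
¬Q ∧ ¬P = T ∧ F = F
¬P = ¬T = F
¬R = ¬F = T
¬R → P = T → T = T
¬P ↔ (¬R → P) = F ↔ T = F
(¬Q ∧ ¬P) ↓ (¬P ↔ (¬R → P)) = F ↓ F = T
(P ↓ (Q ↔ ¬R)) → ((¬Q ∧ ¬P) ↓ (¬P ↔ (¬R → P))) = F → T = T
So Statement 2 is true.

Count: 2.

2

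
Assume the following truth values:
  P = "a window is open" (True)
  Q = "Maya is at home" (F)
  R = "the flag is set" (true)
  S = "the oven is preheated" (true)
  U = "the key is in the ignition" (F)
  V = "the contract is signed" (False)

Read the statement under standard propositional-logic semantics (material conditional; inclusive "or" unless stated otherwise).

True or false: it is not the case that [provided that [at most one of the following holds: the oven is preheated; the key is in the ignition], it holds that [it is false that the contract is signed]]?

False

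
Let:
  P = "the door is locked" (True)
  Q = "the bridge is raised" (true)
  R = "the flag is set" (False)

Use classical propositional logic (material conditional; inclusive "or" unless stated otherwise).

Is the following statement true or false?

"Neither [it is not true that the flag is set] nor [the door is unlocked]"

false

This is ~R nor ~P.

~R = ~F = T
~P = ~T = F
~R nor ~P = T nor F = F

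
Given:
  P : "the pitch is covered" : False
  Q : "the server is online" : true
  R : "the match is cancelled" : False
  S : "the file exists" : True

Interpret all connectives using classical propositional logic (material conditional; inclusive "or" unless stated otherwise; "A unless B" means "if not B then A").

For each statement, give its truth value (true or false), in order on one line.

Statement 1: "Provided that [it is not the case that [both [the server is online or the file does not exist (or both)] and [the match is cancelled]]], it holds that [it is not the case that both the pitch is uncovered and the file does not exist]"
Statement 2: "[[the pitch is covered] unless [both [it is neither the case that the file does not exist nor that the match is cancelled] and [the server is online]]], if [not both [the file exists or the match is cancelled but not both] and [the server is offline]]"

Statement 1 True; Statement 2 True

Statement 1: Formalization: ¬((Q ∨ ¬S) ∧ R) → (¬P ↑ ¬S)

¬S = ¬T = F
Q ∨ ¬S = T ∨ F = T
(Q ∨ ¬S) ∧ R = T ∧ F = F
¬((Q ∨ ¬S) ∧ R) = ¬F = T
¬P = ¬F = T
¬S = ¬T = F
¬P ↑ ¬S = T ↑ F = T
¬((Q ∨ ¬S) ∧ R) → (¬P ↑ ¬S) = T → T = T
Hence Statement 1 is true.

Statement 2: In symbols: ((S ⊕ R) ↑ ¬Q) → (P ∨ ((¬S ↓ R) ∧ Q))

S ⊕ R = T ⊕ F = T
¬Q = ¬T = F
(S ⊕ R) ↑ ¬Q = T ↑ F = T
¬S = ¬T = F
¬S ↓ R = F ↓ F = T
(¬S ↓ R) ∧ Q = T ∧ T = T
P ∨ ((¬S ↓ R) ∧ Q) = F ∨ T = T
((S ⊕ R) ↑ ¬Q) → (P ∨ ((¬S ↓ R) ∧ Q)) = T → T = T
So Statement 2 is true.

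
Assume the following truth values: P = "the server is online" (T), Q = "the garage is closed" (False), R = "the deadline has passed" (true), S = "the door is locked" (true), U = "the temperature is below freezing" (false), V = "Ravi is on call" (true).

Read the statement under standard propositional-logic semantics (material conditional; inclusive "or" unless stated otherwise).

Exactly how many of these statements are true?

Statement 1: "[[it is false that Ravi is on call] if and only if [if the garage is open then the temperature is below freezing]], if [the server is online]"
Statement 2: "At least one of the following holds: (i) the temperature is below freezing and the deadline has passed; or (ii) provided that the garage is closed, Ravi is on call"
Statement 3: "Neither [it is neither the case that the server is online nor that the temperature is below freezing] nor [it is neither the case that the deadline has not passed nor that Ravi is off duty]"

2

Statement 1: This is P -> (~V <-> (~Q -> U)).

~V = ~T = F
~Q = ~F = T
~Q -> U = T -> F = F
~V <-> (~Q -> U) = F <-> F = T
P -> (~V <-> (~Q -> U)) = T -> T = T
Hence Statement 1 is true.

Statement 2: This is (U & R) | (Q -> V).

U & R = F & T = F
Q -> V = F -> T = T
(U & R) | (Q -> V) = F | T = T
Thus Statement 2 is true.

Statement 3: In symbols: (P nor U) nor (~R nor ~V)

P nor U = T nor F = F
~R = ~T = F
~V = ~T = F
~R nor ~V = F nor F = T
(P nor U) nor (~R nor ~V) = F nor T = F
So Statement 3 is false.

2 of the 3 statements are true (Statement 1, Statement 2).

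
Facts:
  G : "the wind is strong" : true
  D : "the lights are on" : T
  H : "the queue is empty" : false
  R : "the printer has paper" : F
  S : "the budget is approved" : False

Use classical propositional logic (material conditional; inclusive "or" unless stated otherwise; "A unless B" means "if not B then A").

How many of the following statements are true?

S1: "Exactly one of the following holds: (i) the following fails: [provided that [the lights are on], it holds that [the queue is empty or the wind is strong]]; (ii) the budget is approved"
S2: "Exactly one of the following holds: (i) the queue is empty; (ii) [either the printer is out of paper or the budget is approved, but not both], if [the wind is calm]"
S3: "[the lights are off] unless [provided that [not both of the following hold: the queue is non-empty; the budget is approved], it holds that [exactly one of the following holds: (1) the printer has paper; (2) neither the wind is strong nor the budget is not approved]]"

1

S1: Formalization: ¬(D → (H ∨ G)) ⊕ S

H ∨ G = F ∨ T = T
D → (H ∨ G) = T → T = T
¬(D → (H ∨ G)) = ¬T = F
¬(D → (H ∨ G)) ⊕ S = F ⊕ F = F
Hence S1 is false.

S2: Parsed as H ⊕ (¬G → (¬R ⊕ S))

¬G = ¬T = F
¬R = ¬F = T
¬R ⊕ S = T ⊕ F = T
¬G → (¬R ⊕ S) = F → T = T
H ⊕ (¬G → (¬R ⊕ S)) = F ⊕ T = T
Thus S2 is true.

S3: Formalization: ¬D ∨ ((¬H ↑ S) → (R ⊕ (G ↓ ¬S)))

¬D = ¬T = F
¬H = ¬F = T
¬H ↑ S = T ↑ F = T
¬S = ¬F = T
G ↓ ¬S = T ↓ T = F
R ⊕ (G ↓ ¬S) = F ⊕ F = F
(¬H ↑ S) → (R ⊕ (G ↓ ¬S)) = T → F = F
¬D ∨ ((¬H ↑ S) → (R ⊕ (G ↓ ¬S))) = F ∨ F = F
Hence S3 is false.

1 of the 3 statements is true (S2).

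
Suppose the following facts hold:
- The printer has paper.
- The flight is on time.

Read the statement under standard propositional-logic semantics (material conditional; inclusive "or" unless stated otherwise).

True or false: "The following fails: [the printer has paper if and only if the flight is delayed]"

true

Let P = "the printer has paper" (T), Q = "the flight is delayed" (F).
Parsed as ¬(P ↔ Q)

P ↔ Q = T ↔ F = F
¬(P ↔ Q) = ¬F = T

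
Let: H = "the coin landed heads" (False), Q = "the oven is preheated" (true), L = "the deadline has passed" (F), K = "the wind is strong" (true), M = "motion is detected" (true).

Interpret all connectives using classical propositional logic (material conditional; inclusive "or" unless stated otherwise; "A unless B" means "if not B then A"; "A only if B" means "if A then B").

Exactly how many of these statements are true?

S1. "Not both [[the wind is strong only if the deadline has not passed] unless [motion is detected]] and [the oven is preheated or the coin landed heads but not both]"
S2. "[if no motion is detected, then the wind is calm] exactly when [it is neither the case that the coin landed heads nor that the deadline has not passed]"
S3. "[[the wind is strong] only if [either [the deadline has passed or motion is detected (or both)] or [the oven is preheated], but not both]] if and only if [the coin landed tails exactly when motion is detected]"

S1: Parsed as ((K -> ~L) | M) nand (Q xor H)

~L = ~F = T
K -> ~L = T -> T = T
(K -> ~L) | M = T | T = T
Q xor H = T xor F = T
((K -> ~L) | M) nand (Q xor H) = T nand T = F
So S1 is false.

S2: This is (~M -> ~K) <-> (H nor ~L).

~M = ~T = F
~K = ~T = F
~M -> ~K = F -> F = T
~L = ~F = T
H nor ~L = F nor T = F
(~M -> ~K) <-> (H nor ~L) = T <-> F = F
Thus S2 is false.

S3: Parsed as (K -> ((L | M) xor Q)) <-> (~H <-> M)

L | M = F | T = T
(L | M) xor Q = T xor T = F
K -> ((L | M) xor Q) = T -> F = F
~H = ~F = T
~H <-> M = T <-> T = T
(K -> ((L | M) xor Q)) <-> (~H <-> M) = F <-> T = F
Hence S3 is false.

Count: 0.

0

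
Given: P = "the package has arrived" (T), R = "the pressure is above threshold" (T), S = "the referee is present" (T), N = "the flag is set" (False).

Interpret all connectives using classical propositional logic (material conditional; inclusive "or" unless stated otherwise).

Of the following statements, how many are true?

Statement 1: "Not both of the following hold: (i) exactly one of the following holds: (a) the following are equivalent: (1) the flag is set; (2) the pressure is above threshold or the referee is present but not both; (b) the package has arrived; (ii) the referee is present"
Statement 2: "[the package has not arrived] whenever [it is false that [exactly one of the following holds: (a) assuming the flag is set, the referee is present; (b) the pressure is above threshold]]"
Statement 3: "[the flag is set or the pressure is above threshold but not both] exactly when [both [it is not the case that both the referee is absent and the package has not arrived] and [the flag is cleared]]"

2

Statement 1: Formalization: ((N iff (R xor S)) xor P) nand S

R xor S = True xor True = False
N iff (R xor S) = False iff False = True
(N iff (R xor S)) xor P = True xor True = False
((N iff (R xor S)) xor P) nand S = False nand True = True
Hence Statement 1 is true.

Statement 2: Parsed as not ((N -> S) xor R) -> not P

N -> S = False -> True = True
(N -> S) xor R = True xor True = False
not ((N -> S) xor R) = not False = True
not P = not True = False
not ((N -> S) xor R) -> not P = True -> False = False
Thus Statement 2 is false.

Statement 3: Parsed as (N xor R) iff ((not S nand not P) and not N)

N xor R = False xor True = True
not S = not True = False
not P = not True = False
not S nand not P = False nand False = True
not N = not False = True
(not S nand not P) and not N = True and True = True
(N xor R) iff ((not S nand not P) and not N) = True iff True = True
Thus Statement 3 is true.

2 of the 3 statements are true (Statement 1, Statement 3).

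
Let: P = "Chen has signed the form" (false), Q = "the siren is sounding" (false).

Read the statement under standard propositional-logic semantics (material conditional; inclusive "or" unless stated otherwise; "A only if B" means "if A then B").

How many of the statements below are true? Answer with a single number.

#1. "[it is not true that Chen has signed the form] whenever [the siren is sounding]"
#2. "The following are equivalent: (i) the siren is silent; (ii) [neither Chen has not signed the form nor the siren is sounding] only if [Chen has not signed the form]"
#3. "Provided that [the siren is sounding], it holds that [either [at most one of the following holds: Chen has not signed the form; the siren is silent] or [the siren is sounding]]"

3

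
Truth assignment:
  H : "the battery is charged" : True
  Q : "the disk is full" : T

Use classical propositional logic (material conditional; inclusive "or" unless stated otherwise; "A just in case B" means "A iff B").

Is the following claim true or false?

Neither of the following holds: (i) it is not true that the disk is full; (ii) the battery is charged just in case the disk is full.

The statement is false.

This is not Q nor (H iff Q).

not Q = not True = False
H iff Q = True iff True = True
not Q nor (H iff Q) = False nor True = False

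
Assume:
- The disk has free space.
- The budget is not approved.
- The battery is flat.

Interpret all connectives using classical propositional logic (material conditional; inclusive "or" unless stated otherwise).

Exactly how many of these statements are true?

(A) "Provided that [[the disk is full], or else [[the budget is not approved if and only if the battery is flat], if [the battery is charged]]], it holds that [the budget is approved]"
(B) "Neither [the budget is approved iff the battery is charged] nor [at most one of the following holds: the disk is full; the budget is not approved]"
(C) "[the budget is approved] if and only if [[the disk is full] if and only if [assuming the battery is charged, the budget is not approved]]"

Let P = "the disk is full" (F), L = "the battery is charged" (F), N = "the budget is approved" (F).

(A): Formalization: (P ∨ (L → (¬N ↔ ¬L))) → N

¬N = ¬F = T
¬L = ¬F = T
¬N ↔ ¬L = T ↔ T = T
L → (¬N ↔ ¬L) = F → T = T
P ∨ (L → (¬N ↔ ¬L)) = F ∨ T = T
(P ∨ (L → (¬N ↔ ¬L))) → N = T → F = F
Thus (A) is false.

(B): Parsed as (N ↔ L) ↓ (P ↑ ¬N)

N ↔ L = F ↔ F = T
¬N = ¬F = T
P ↑ ¬N = F ↑ T = T
(N ↔ L) ↓ (P ↑ ¬N) = T ↓ T = F
So (B) is false.

(C): This is N ↔ (P ↔ (L → ¬N)).

¬N = ¬F = T
L → ¬N = F → T = T
P ↔ (L → ¬N) = F ↔ T = F
N ↔ (P ↔ (L → ¬N)) = F ↔ F = T
So (C) is true.

Count: 1.

1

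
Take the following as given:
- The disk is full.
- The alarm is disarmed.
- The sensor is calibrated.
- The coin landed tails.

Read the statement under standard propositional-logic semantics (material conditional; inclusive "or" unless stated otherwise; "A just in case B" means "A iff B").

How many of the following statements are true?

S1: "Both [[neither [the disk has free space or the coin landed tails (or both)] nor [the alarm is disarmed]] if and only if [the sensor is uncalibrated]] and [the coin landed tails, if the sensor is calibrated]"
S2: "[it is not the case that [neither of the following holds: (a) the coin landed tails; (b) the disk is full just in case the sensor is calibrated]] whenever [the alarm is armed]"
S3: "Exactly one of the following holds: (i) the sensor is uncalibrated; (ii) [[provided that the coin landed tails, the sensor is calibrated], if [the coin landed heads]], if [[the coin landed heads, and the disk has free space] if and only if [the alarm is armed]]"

Let D = "the disk is full" (T), K = "the coin landed heads" (F), W = "the alarm is armed" (F), H = "the sensor is calibrated" (T).

S1: In symbols: (((~D | ~K) nor ~W) <-> ~H) & (H -> ~K)

~D = ~T = F
~K = ~F = T
~D | ~K = F | T = T
~W = ~F = T
(~D | ~K) nor ~W = T nor T = F
~H = ~T = F
((~D | ~K) nor ~W) <-> ~H = F <-> F = T
~K = ~F = T
H -> ~K = T -> T = T
(((~D | ~K) nor ~W) <-> ~H) & (H -> ~K) = T & T = T
So S1 is true.

S2: In symbols: W -> ~(~K nor (D <-> H))

~K = ~F = T
D <-> H = T <-> T = T
~K nor (D <-> H) = T nor T = F
~(~K nor (D <-> H)) = ~F = T
W -> ~(~K nor (D <-> H)) = F -> T = T
Hence S2 is true.

S3: Parsed as ~H xor (((K & ~D) <-> W) -> (K -> (~K -> H)))

~H = ~T = F
~D = ~T = F
K & ~D = F & F = F
(K & ~D) <-> W = F <-> F = T
~K = ~F = T
~K -> H = T -> T = T
K -> (~K -> H) = F -> T = T
((K & ~D) <-> W) -> (K -> (~K -> H)) = T -> T = T
~H xor (((K & ~D) <-> W) -> (K -> (~K -> H))) = F xor T = T
Thus S3 is true.

3 of the 3 statements are true (S1, S2, S3).

3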